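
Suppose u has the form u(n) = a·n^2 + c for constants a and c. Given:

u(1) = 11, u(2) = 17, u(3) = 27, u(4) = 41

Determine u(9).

171

From u(1) = 11 and u(2) = 17: 1a + c = 11 and 4a + c = 17.
Subtracting: 3a = 6, so a = 2; then c = 11 − 2·1 = 9.
So u(n) = 2n² + 9, and u(9) = 171.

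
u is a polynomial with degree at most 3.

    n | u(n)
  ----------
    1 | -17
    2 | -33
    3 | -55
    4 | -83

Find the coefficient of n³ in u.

0

Write u(n) = an³ + bn² + cn + d; the 4 given values yield a linear system in the 4 coefficients.
Solving, the leading coefficient vanishes, and u(n) = -3n² - 7n - 7.
The coefficient of n³ is 0.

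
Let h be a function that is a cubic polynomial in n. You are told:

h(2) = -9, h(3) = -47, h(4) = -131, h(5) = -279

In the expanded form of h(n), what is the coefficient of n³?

Write h(n) = an³ + bn² + cn + d; the 4 given values yield a linear system in the 4 coefficients.
Solving, h(n) = -3n³ + 4n² - n + 1.
The coefficient of n³ is -3.

-3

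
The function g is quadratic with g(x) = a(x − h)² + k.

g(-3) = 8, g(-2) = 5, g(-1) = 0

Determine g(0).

-7

First differences -3, -5; second difference -2 = 2a, so a = -1.
Expanding, the x-coefficient is −2ah = 2h; matching it to the data gives h = -4, and then k = 9.
So g(x) = -1(x + 4)² + 9.
g(0) = -1·4² + 9 = -7.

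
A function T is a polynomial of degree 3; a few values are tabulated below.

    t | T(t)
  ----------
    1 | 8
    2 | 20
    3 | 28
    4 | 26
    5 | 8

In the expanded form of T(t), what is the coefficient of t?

Write T(t) = at³ + bt² + ct + d; the 5 given values yield a linear system in the 4 coefficients.
Solving, T(t) = -t³ + 4t² + 7t - 2.
The coefficient of t is 7.

7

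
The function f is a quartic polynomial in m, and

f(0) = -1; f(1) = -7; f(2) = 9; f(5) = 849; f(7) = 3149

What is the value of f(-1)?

Write f(m) = am^4 + bm³ + cm² + dm + e; the 5 given values yield a linear system in the 5 coefficients.
Solving, f(m) = m^4 + 3m³ - 5m² - 5m - 1.
Then f(-1) = -3.

-3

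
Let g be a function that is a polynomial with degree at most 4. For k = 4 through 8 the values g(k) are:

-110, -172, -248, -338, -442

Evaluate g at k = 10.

-692

Write g(k) = ak^4 + bk³ + ck² + dk + e; the 5 given values yield a linear system in the 5 coefficients.
Solving, the top 2 coefficients vanish, and g(k) = -7k² + k - 2.
Then g(10) = -692.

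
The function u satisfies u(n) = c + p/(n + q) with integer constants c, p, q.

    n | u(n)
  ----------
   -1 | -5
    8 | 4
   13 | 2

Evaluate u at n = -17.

(u(n) − c)(n + q) = p for each data point; the three points give a linear system in c and q, then p follows.
Solving: c = 0, q = -3, p = 20, so u(n) = 20/(n − 3).
Then u(-17) = 0 + 20/(-20) = -1.

-1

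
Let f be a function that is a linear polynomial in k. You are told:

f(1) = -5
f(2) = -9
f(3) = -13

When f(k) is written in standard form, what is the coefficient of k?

First differences: -4, -4.
Level-1 differences are constant, so f has degree 1.
Fitting a degree-1 polynomial gives f(k) = -4k - 1.
The coefficient of k is -4.

-4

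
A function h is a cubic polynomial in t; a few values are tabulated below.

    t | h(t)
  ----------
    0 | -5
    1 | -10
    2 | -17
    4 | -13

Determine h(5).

10

Write h(t) = at³ + bt² + ct + d; the 4 given values yield a linear system in the 4 coefficients.
Solving, h(t) = t³ - 4t² - 2t - 5.
Then h(5) = 10.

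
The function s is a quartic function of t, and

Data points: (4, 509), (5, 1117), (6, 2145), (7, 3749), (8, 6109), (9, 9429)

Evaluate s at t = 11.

19885

First differences: 608, 1028, 1604, 2360, 3320. Second differences: 420, 576, 756, 960. Third differences: 156, 180, 204. Fourth differences: 24, 24.
Level-4 differences are constant, so s has degree 4.
Fitting a degree-4 polynomial gives s(t) = t^4 + 4t³ - t² + 4t - 3.
Then s(11) = 19885.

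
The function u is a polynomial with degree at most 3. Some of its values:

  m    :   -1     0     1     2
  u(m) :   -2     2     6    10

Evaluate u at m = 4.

Write u(m) = am³ + bm² + cm + d; the 4 given values yield a linear system in the 4 coefficients.
Solving, the top 2 coefficients vanish, and u(m) = 4m + 2.
Then u(4) = 18.

18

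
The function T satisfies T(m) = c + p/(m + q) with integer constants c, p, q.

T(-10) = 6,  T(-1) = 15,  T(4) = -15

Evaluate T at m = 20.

(T(m) − c)(m + q) = p for each data point; the three points give a linear system in c and q, then p follows.
Solving: c = 3, q = -2, p = -36, so T(m) = 3 − 36/(m − 2).
Then T(20) = 3 − 36/18 = 1.

1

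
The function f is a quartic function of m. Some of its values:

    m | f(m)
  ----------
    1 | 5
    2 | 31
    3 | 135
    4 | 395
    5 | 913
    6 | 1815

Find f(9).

First differences: 26, 104, 260, 518, 902. Second differences: 78, 156, 258, 384. Third differences: 78, 102, 126. Fourth differences: 24, 24.
Level-4 differences are constant, so f has degree 4.
Fitting a degree-4 polynomial gives f(m) = m^4 + 3m³ - 4m² + 2m + 3.
Then f(9) = 8445.

8445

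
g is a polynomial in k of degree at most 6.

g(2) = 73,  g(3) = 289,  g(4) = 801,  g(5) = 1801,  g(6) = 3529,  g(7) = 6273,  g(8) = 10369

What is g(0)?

1

First differences: 216, 512, 1000, 1728, 2744, 4096. Second differences: 296, 488, 728, 1016, 1352. Third differences: 192, 240, 288, 336. Fourth differences: 48, 48, 48.
Level-4 differences are constant, so g has degree 4.
Fitting a degree-4 polynomial gives g(k) = 2k^4 + 4k³ + 2k² + 1.
The constant term is g(0) = 1.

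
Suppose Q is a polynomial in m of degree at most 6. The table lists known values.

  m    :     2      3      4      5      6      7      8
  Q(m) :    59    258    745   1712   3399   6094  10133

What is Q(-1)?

-10

First differences: 199, 487, 967, 1687, 2695, 4039. Second differences: 288, 480, 720, 1008, 1344. Third differences: 192, 240, 288, 336. Fourth differences: 48, 48, 48.
Level-4 differences are constant, so Q has degree 4.
Fitting a degree-4 polynomial gives Q(m) = 2m^4 + 4m³ - 2m² + 3m - 3.
Then Q(-1) = -10.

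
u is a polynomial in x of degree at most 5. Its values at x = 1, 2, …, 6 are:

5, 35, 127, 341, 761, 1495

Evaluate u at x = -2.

First differences: 30, 92, 214, 420, 734. Second differences: 62, 122, 206, 314. Third differences: 60, 84, 108. Fourth differences: 24, 24.
Level-4 differences are constant, so u has degree 4.
Fitting a degree-4 polynomial gives u(x) = x^4 + 6x² - 3x + 1.
Then u(-2) = 47.

47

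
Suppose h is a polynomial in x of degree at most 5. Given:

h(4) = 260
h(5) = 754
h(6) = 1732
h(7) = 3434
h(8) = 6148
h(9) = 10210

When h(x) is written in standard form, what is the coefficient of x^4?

2

First differences: 494, 978, 1702, 2714, 4062. Second differences: 484, 724, 1012, 1348. Third differences: 240, 288, 336. Fourth differences: 48, 48.
Level-4 differences are constant, so h has degree 4.
Fitting a degree-4 polynomial gives h(x) = 2x^4 - 4x³ + 4.
The coefficient of x^4 is 2.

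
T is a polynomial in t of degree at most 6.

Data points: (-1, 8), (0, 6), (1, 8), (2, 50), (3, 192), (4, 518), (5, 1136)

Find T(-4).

First differences: -2, 2, 42, 142, 326, 618. Second differences: 4, 40, 100, 184, 292. Third differences: 36, 60, 84, 108. Fourth differences: 24, 24, 24.
Level-4 differences are constant, so T has degree 4.
Fitting a degree-4 polynomial gives T(t) = t^4 + 4t³ + t² - 4t + 6.
Then T(-4) = 38.

38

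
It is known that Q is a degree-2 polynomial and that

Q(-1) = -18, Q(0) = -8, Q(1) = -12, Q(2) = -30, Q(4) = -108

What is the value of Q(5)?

-168

Write Q(n) = an² + bn + c; the 5 given values yield a linear system in the 3 coefficients.
Solving, Q(n) = -7n² + 3n - 8.
Then Q(5) = -168.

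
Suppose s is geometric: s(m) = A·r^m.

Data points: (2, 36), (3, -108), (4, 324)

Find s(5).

Consecutive ratio: -108/36 = -3, and 324/(-108) = -3, so r = -3.
Then A·(-3)^2 = 36 gives A = 4, and s(m) = 4·(-3)^m.
s(5) = 4·(-3)^5 = -972.

-972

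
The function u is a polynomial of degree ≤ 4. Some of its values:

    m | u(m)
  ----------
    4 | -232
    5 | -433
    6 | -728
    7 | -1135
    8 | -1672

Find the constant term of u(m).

-8

First differences: -201, -295, -407, -537. Second differences: -94, -112, -130. Third differences: -18, -18.
Level-3 differences are constant, so u has degree 3.
Fitting a degree-3 polynomial gives u(m) = -3m³ - 2m² - 8.
The constant term is u(0) = -8.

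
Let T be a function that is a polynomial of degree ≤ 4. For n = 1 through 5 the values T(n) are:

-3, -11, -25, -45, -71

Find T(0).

First differences: -8, -14, -20, -26. Second differences: -6, -6, -6.
Level-2 differences are constant, so T has degree 2.
Fitting a degree-2 polynomial gives T(n) = -3n² + n - 1.
Then T(0) = -1.

-1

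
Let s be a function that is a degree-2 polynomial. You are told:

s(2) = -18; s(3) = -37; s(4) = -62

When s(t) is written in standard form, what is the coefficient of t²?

-3

Write s(t) = at² + bt + c; the 3 given values yield a linear system in the 3 coefficients.
Solving, s(t) = -3t² - 4t + 2.
The coefficient of t² is -3.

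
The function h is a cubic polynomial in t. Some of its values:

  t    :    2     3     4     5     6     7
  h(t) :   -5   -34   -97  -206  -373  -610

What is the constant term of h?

-1

Write h(t) = at³ + bt² + ct + d; the 6 given values yield a linear system in the 4 coefficients.
Solving, h(t) = -2t³ + t² + 4t - 1.
The constant term is h(0) = -1.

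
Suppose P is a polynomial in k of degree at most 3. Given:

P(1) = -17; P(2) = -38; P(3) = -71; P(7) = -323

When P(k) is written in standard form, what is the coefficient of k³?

0

Write P(k) = ak³ + bk² + ck + d; the 4 given values yield a linear system in the 4 coefficients.
Solving, the leading coefficient vanishes, and P(k) = -6k² - 3k - 8.
The coefficient of k³ is 0.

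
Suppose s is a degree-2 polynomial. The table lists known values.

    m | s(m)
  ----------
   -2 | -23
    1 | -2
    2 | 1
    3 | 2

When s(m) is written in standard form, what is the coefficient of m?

Write s(m) = am² + bm + c; the 4 given values yield a linear system in the 3 coefficients.
Solving, s(m) = -m² + 6m - 7.
The coefficient of m is 6.

6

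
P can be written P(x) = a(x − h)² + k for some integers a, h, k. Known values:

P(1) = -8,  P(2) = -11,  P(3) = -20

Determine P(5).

First differences -3, -9; second difference -6 = 2a, so a = -3.
Expanding, the x-coefficient is −2ah = 6h; matching it to the data gives h = 1, and then k = -8.
So P(x) = -3(x − 1)² − 8.
P(5) = -3·4² − 8 = -56.

-56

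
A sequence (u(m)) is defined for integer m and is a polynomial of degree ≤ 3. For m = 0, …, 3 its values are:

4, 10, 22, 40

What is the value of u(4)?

First differences: 6, 12, 18. Second differences: 6, 6.
Level-2 differences are constant, so u has degree 2.
Extending the table by one column gives the next first difference 24, so u(4) = 40 + 24 = 64.

64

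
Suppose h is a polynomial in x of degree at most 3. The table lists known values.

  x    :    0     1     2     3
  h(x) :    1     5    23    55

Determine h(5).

161

Write h(x) = ax³ + bx² + cx + d; the 4 given values yield a linear system in the 4 coefficients.
Solving, the leading coefficient vanishes, and h(x) = 7x² - 3x + 1.
Then h(5) = 161.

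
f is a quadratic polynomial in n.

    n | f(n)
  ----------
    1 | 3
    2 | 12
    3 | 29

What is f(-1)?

Write f(n) = an² + bn + c; the 3 given values yield a linear system in the 3 coefficients.
Solving, f(n) = 4n² - 3n + 2.
Then f(-1) = 9.

9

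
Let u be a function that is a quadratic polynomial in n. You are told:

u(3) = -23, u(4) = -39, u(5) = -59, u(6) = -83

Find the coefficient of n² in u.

First differences: -16, -20, -24. Second differences: -4, -4.
Level-2 differences are constant, so u has degree 2.
Fitting a degree-2 polynomial gives u(n) = -2n² - 2n + 1.
The coefficient of n² is -2.

-2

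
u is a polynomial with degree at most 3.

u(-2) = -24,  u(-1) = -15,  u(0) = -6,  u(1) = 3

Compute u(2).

12

First differences: 9, 9, 9.
Level-1 differences are constant, so u has degree 1.
Extending the table by one column gives the next first difference 9, so u(2) = 3 + 9 = 12.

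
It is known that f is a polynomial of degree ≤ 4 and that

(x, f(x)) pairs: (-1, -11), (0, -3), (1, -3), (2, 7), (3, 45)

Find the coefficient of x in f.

First differences: 8, 0, 10, 38. Second differences: -8, 10, 28. Third differences: 18, 18.
Level-3 differences are constant, so f has degree 3.
Fitting a degree-3 polynomial gives f(x) = 3x³ - 4x² + x - 3.
The coefficient of x is 1.

1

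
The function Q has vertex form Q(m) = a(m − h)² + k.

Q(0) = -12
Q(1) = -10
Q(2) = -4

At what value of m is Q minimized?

First differences 2, 6; second difference 4 = 2a, so a = 2.
Expanding, the m-coefficient is −2ah = -4h; matching it to the data gives h = 0, and then k = -12.
So Q(m) = 2(m + 0)² − 12.
Hence h = 0.

0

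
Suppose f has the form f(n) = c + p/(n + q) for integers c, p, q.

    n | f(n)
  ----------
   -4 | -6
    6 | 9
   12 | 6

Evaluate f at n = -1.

-33

(f(n) − c)(n + q) = p for each data point; the three points give a linear system in c and q, then p follows.
Solving: c = 3, q = 0, p = 36, so f(n) = 3 + 36/(n + 0).
Then f(-1) = 3 + 36/(-1) = -33.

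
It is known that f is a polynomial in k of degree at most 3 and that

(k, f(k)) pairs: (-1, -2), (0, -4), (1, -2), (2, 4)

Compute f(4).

Write f(k) = ak³ + bk² + ck + d; the 4 given values yield a linear system in the 4 coefficients.
Solving, the leading coefficient vanishes, and f(k) = 2k² - 4.
Then f(4) = 28.

28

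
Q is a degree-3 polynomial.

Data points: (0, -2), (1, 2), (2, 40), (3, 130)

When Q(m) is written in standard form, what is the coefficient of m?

Write Q(m) = am³ + bm² + cm + d; the 4 given values yield a linear system in the 4 coefficients.
Solving, Q(m) = 3m³ + 8m² - 7m - 2.
The coefficient of m is -7.

-7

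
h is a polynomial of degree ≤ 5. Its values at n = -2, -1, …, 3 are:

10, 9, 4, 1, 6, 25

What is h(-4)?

Write h(n) = an^5 + bn^4 + cn³ + dn² + en + p; the 6 given values yield a linear system in the 6 coefficients.
Solving, the top 2 coefficients vanish, and h(n) = n³ + n² - 5n + 4.
Then h(-4) = -24.

-24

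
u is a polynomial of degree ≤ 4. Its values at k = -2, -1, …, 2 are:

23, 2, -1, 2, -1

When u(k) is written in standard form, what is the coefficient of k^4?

Write u(k) = ak^4 + bk³ + ck² + dk + e; the 5 given values yield a linear system in the 5 coefficients.
Solving, the leading coefficient vanishes, and u(k) = -2k³ + 3k² + 2k - 1.
The coefficient of k^4 is 0.

0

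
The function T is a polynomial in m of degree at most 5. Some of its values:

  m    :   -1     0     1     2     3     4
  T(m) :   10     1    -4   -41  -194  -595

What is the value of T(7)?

-5326

First differences: -9, -5, -37, -153, -401. Second differences: 4, -32, -116, -248. Third differences: -36, -84, -132. Fourth differences: -48, -48.
Level-4 differences are constant, so T has degree 4.
Fitting a degree-4 polynomial gives T(m) = -2m^4 - 2m³ + 4m² - 5m + 1.
Then T(7) = -5326.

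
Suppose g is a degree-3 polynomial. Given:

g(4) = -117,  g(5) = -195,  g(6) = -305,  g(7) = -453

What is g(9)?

-887

Write g(k) = ak³ + bk² + ck + d; the 4 given values yield a linear system in the 4 coefficients.
Solving, g(k) = -k³ - k² - 8k - 5.
Then g(9) = -887.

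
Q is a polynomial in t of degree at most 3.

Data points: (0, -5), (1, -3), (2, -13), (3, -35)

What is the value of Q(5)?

Write Q(t) = at³ + bt² + ct + d; the 4 given values yield a linear system in the 4 coefficients.
Solving, the leading coefficient vanishes, and Q(t) = -6t² + 8t - 5.
Then Q(5) = -115.

-115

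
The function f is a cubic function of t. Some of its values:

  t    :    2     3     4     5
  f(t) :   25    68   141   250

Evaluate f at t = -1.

Write f(t) = at³ + bt² + ct + d; the 4 given values yield a linear system in the 4 coefficients.
Solving, f(t) = t³ + 6t² - 6t + 5.
Then f(-1) = 16.

16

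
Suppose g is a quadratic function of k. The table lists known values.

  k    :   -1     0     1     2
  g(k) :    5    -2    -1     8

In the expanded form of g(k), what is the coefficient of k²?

Write g(k) = ak² + bk + c; the 4 given values yield a linear system in the 3 coefficients.
Solving, g(k) = 4k² - 3k - 2.
The coefficient of k² is 4.

4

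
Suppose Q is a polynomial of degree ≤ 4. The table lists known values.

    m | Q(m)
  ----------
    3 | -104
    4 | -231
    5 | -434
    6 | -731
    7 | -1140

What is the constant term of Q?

First differences: -127, -203, -297, -409. Second differences: -76, -94, -112. Third differences: -18, -18.
Level-3 differences are constant, so Q has degree 3.
Fitting a degree-3 polynomial gives Q(m) = -3m³ - 2m² - 2m + 1.
The constant term is Q(0) = 1.

1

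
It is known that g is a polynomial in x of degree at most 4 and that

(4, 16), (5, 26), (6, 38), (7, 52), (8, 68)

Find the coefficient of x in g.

First differences: 10, 12, 14, 16. Second differences: 2, 2, 2.
Level-2 differences are constant, so g has degree 2.
Fitting a degree-2 polynomial gives g(x) = x² + x - 4.
The coefficient of x is 1.

1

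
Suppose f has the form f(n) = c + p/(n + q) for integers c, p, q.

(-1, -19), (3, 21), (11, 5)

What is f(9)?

(f(n) − c)(n + q) = p for each data point; the three points give a linear system in c and q, then p follows.
Solving: c = 1, q = -1, p = 40, so f(n) = 1 + 40/(n − 1).
Then f(9) = 1 + 40/8 = 6.

6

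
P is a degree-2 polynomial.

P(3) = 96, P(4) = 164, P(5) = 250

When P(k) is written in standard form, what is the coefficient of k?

Write P(k) = ak² + bk + c; the 3 given values yield a linear system in the 3 coefficients.
Solving, P(k) = 9k² + 5k.
The coefficient of k is 5.

5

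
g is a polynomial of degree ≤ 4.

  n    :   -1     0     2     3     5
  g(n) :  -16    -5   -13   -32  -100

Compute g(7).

-208

Write g(n) = an^4 + bn³ + cn² + dn + e; the 5 given values yield a linear system in the 5 coefficients.
Solving, the top 2 coefficients vanish, and g(n) = -5n² + 6n - 5.
Then g(7) = -208.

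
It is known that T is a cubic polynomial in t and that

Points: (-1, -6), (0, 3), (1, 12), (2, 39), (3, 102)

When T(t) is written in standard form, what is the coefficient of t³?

First differences: 9, 9, 27, 63. Second differences: 0, 18, 36. Third differences: 18, 18.
Level-3 differences are constant, so T has degree 3.
Fitting a degree-3 polynomial gives T(t) = 3t³ + 6t + 3.
The coefficient of t³ is 3.

3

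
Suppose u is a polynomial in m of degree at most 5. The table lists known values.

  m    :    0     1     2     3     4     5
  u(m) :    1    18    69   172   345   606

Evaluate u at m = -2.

First differences: 17, 51, 103, 173, 261. Second differences: 34, 52, 70, 88. Third differences: 18, 18, 18.
Level-3 differences are constant, so u has degree 3.
Fitting a degree-3 polynomial gives u(m) = 3m³ + 8m² + 6m + 1.
Then u(-2) = -3.

-3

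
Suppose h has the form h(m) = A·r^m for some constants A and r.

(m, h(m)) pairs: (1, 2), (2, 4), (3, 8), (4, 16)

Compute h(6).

Consecutive ratio: 4/2 = 2, and 8/4 = 2, so r = 2.
Then A·2^1 = 2 gives A = 1, and h(m) = 1·2^m.
h(6) = 1·2^6 = 64.

64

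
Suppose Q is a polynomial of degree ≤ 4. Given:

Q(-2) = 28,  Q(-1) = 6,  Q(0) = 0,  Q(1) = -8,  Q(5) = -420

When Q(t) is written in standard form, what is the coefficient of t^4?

Write Q(t) = at^4 + bt³ + ct² + dt + e; the 5 given values yield a linear system in the 5 coefficients.
Solving, the leading coefficient vanishes, and Q(t) = -3t³ - t² - 4t.
The coefficient of t^4 is 0.

0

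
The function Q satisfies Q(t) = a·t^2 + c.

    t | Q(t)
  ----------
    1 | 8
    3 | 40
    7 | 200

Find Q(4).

From Q(1) = 8 and Q(3) = 40: 1a + c = 8 and 9a + c = 40.
Subtracting: 8a = 32, so a = 4; then c = 8 − 4·1 = 4.
So Q(t) = 4t² + 4, and Q(4) = 68.

68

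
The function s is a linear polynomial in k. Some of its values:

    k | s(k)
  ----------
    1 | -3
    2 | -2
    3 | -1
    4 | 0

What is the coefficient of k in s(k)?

Write s(k) = ak + b; the 4 given values yield a linear system in the 2 coefficients.
Solving, s(k) = k - 4.
The coefficient of k is 1.

1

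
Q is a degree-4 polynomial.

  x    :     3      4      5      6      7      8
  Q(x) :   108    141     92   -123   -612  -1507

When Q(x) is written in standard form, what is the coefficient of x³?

4

Write Q(x) = ax^4 + bx³ + cx² + dx + e; the 6 given values yield a linear system in the 5 coefficients.
Solving, Q(x) = -x^4 + 4x³ + 8x² + 4x - 3.
The coefficient of x³ is 4.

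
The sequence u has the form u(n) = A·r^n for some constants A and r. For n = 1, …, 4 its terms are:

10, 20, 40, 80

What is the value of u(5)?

160

Consecutive ratio: 20/10 = 2, and 40/20 = 2, so r = 2.
Then A·2^1 = 10 gives A = 5, and u(n) = 5·2^n.
u(5) = 5·2^5 = 160.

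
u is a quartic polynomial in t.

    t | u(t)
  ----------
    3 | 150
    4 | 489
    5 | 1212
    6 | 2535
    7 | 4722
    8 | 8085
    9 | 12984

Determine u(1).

0

First differences: 339, 723, 1323, 2187, 3363, 4899. Second differences: 384, 600, 864, 1176, 1536. Third differences: 216, 264, 312, 360. Fourth differences: 48, 48, 48.
Level-4 differences are constant, so u has degree 4.
Fitting a degree-4 polynomial gives u(t) = 2t^4 - 2t² + 3t - 3.
Then u(1) = 0.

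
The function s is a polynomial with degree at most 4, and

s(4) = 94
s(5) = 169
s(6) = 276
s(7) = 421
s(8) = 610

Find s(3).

First differences: 75, 107, 145, 189. Second differences: 32, 38, 44. Third differences: 6, 6.
Level-3 differences are constant, so s has degree 3.
Fitting a degree-3 polynomial gives s(x) = x³ + x² + 5x - 6.
Then s(3) = 45.

45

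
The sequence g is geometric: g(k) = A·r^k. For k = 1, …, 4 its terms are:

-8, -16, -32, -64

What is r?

Consecutive ratio: -16/(-8) = 2, and -32/(-16) = 2, so r = 2.
Then A·2^1 = -8 gives A = -4, and g(k) = -4·2^k.

2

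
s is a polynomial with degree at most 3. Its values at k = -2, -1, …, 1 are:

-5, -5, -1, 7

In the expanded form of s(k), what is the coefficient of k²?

First differences: 0, 4, 8. Second differences: 4, 4.
Level-2 differences are constant, so s has degree 2.
Fitting a degree-2 polynomial gives s(k) = 2k² + 6k - 1.
The coefficient of k² is 2.

2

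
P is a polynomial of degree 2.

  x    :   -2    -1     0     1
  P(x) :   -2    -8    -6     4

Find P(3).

Write P(x) = ax² + bx + c; the 4 given values yield a linear system in the 3 coefficients.
Solving, P(x) = 4x² + 6x - 6.
Then P(3) = 48.

48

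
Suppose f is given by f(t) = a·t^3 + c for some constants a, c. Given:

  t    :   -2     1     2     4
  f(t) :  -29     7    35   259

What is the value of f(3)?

From f(-2) = -29 and f(1) = 7: -8a + c = -29 and 1a + c = 7.
Subtracting: 9a = 36, so a = 4; then c = -29 − 4·(-8) = 3.
So f(t) = 4t³ + 3, and f(3) = 111.

111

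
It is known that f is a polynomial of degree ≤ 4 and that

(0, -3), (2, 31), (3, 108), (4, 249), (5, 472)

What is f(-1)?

4

Write f(m) = am^4 + bm³ + cm² + dm + e; the 5 given values yield a linear system in the 5 coefficients.
Solving, the leading coefficient vanishes, and f(m) = 3m³ + 5m² - 5m - 3.
Then f(-1) = 4.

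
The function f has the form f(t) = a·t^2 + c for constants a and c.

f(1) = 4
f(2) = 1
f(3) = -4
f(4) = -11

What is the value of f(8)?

From f(1) = 4 and f(2) = 1: 1a + c = 4 and 4a + c = 1.
Subtracting: 3a = -3, so a = -1; then c = 4 − (-1)·1 = 5.
So f(t) = -1t² + 5, and f(8) = -59.

-59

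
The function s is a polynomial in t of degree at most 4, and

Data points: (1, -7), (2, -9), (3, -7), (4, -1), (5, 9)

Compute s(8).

First differences: -2, 2, 6, 10. Second differences: 4, 4, 4.
Level-2 differences are constant, so s has degree 2.
Fitting a degree-2 polynomial gives s(t) = 2t² - 8t - 1.
Then s(8) = 63.

63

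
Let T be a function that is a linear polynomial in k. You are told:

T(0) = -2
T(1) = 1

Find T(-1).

Write T(k) = ak + b; the 2 given values yield a linear system in the 2 coefficients.
Solving, T(k) = 3k - 2.
Then T(-1) = -5.

-5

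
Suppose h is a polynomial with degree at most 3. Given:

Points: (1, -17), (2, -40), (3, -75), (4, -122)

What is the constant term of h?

First differences: -23, -35, -47. Second differences: -12, -12.
Level-2 differences are constant, so h has degree 2.
Fitting a degree-2 polynomial gives h(x) = -6x² - 5x - 6.
The constant term is h(0) = -6.

-6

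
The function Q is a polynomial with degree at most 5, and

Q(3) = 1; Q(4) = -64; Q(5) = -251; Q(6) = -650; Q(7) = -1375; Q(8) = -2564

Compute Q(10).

First differences: -65, -187, -399, -725, -1189. Second differences: -122, -212, -326, -464. Third differences: -90, -114, -138. Fourth differences: -24, -24.
Level-4 differences are constant, so Q has degree 4.
Fitting a degree-4 polynomial gives Q(k) = -k^4 + 3k³ - k + 4.
Then Q(10) = -7006.

-7006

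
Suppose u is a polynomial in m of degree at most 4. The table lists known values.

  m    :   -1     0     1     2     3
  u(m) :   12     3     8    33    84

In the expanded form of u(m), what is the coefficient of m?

-3

First differences: -9, 5, 25, 51. Second differences: 14, 20, 26. Third differences: 6, 6.
Level-3 differences are constant, so u has degree 3.
Fitting a degree-3 polynomial gives u(m) = m³ + 7m² - 3m + 3.
The coefficient of m is -3.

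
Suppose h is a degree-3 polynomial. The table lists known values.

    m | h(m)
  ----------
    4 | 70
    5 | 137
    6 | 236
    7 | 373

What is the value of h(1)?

Write h(m) = am³ + bm² + cm + d; the 4 given values yield a linear system in the 4 coefficients.
Solving, h(m) = m³ + m² - 3m + 2.
Then h(1) = 1.

1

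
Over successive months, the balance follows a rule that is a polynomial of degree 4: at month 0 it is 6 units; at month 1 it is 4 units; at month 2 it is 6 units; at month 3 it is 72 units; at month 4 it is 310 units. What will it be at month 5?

Write the value at m as h(m).
Write h(m) = am^4 + bm³ + cm² + dm + e; the 5 given values yield a linear system in the 5 coefficients.
Solving, h(m) = 2m^4 - 2m³ - 6m² + 4m + 6.
Then h(5) = 876.

876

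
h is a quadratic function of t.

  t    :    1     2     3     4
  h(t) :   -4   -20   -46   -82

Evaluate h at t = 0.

First differences: -16, -26, -36. Second differences: -10, -10.
Level-2 differences are constant, so h has degree 2.
Fitting a degree-2 polynomial gives h(t) = -5t² - t + 2.
Then h(0) = 2.

2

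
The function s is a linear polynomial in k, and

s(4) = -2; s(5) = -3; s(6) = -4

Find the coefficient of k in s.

-1

First differences: -1, -1.
Level-1 differences are constant, so s has degree 1.
Fitting a degree-1 polynomial gives s(k) = -k + 2.
The coefficient of k is -1.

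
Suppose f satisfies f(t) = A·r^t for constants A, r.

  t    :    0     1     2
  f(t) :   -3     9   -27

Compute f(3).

Consecutive ratio: 9/(-3) = -3, and -27/9 = -3, so r = -3.
Then A·(-3)^0 = -3 gives A = -3, and f(t) = -3·(-3)^t.
f(3) = -3·(-3)^3 = 81.

81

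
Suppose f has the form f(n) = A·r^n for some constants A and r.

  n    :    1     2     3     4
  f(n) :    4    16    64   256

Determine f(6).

Consecutive ratio: 16/4 = 4, and 64/16 = 4, so r = 4.
Then A·4^1 = 4 gives A = 1, and f(n) = 1·4^n.
f(6) = 1·4^6 = 4096.

4096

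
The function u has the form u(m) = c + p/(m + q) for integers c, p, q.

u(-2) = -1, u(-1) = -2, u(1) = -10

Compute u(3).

14

(u(m) − c)(m + q) = p for each data point; the three points give a linear system in c and q, then p follows.
Solving: c = 2, q = -2, p = 12, so u(m) = 2 + 12/(m − 2).
Then u(3) = 2 + 12/1 = 14.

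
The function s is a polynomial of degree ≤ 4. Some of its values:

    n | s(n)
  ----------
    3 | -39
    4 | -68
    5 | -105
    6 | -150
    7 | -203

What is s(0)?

First differences: -29, -37, -45, -53. Second differences: -8, -8, -8.
Level-2 differences are constant, so s has degree 2.
Fitting a degree-2 polynomial gives s(n) = -4n² - n.
The constant term is s(0) = 0.

0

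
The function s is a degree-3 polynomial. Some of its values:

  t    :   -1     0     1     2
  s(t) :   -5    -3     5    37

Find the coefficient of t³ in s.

3

Write s(t) = at³ + bt² + ct + d; the 4 given values yield a linear system in the 4 coefficients.
Solving, s(t) = 3t³ + 3t² + 2t - 3.
The coefficient of t³ is 3.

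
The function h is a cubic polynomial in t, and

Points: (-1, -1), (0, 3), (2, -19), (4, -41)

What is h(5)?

Write h(t) = at³ + bt² + ct + d; the 4 given values yield a linear system in the 4 coefficients.
Solving, h(t) = t³ - 6t² - 3t + 3.
Then h(5) = -37.

-37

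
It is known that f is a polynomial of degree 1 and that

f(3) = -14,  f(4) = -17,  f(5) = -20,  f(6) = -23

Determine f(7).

First differences: -3, -3, -3.
Level-1 differences are constant, so f has degree 1.
Fitting a degree-1 polynomial gives f(t) = -3t - 5.
Then f(7) = -26.

-26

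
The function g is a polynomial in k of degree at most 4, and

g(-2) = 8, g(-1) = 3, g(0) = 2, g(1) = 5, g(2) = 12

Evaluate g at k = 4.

Write g(k) = ak^4 + bk³ + ck² + dk + e; the 5 given values yield a linear system in the 5 coefficients.
Solving, the top 2 coefficients vanish, and g(k) = 2k² + k + 2.
Then g(4) = 38.

38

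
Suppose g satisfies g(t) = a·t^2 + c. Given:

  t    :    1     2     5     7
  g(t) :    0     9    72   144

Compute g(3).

From g(1) = 0 and g(2) = 9: 1a + c = 0 and 4a + c = 9.
Subtracting: 3a = 9, so a = 3; then c = 0 − 3·1 = -3.
So g(t) = 3t² − 3, and g(3) = 24.

24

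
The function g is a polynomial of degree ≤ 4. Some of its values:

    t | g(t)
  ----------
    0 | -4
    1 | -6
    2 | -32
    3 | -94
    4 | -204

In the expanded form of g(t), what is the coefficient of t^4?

0

Write g(t) = at^4 + bt³ + ct² + dt + e; the 5 given values yield a linear system in the 5 coefficients.
Solving, the leading coefficient vanishes, and g(t) = -2t³ - 6t² + 6t - 4.
The coefficient of t^4 is 0.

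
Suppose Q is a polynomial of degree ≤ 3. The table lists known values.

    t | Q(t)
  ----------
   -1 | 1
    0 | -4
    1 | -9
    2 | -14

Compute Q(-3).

Write Q(t) = at³ + bt² + ct + d; the 4 given values yield a linear system in the 4 coefficients.
Solving, the top 2 coefficients vanish, and Q(t) = -5t - 4.
Then Q(-3) = 11.

11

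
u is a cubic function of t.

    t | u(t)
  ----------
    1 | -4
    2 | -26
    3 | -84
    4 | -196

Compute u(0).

Write u(t) = at³ + bt² + ct + d; the 4 given values yield a linear system in the 4 coefficients.
Solving, u(t) = -3t³ - t.
Then u(0) = 0.

0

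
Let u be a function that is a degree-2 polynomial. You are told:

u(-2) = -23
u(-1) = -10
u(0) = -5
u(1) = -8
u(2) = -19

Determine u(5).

-100

Write u(m) = am² + bm + c; the 5 given values yield a linear system in the 3 coefficients.
Solving, u(m) = -4m² + m - 5.
Then u(5) = -100.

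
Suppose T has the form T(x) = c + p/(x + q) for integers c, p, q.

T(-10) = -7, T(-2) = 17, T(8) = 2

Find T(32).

0

(T(x) − c)(x + q) = p for each data point; the three points give a linear system in c and q, then p follows.
Solving: c = -1, q = 4, p = 36, so T(x) = -1 + 36/(x + 4).
Then T(32) = -1 + 36/36 = 0.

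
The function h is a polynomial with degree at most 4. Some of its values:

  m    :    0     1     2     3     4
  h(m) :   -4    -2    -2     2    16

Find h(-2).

First differences: 2, 0, 4, 14. Second differences: -2, 4, 10. Third differences: 6, 6.
Level-3 differences are constant, so h has degree 3.
Fitting a degree-3 polynomial gives h(m) = m³ - 4m² + 5m - 4.
Then h(-2) = -38.

-38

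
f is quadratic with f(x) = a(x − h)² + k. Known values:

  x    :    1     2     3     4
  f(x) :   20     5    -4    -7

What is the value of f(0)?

41

First differences -15, -9, -3; second difference 6 = 2a, so a = 3.
Expanding, the x-coefficient is −2ah = -6h; matching it to the data gives h = 4, and then k = -7.
So f(x) = 3(x − 4)² − 7.
f(0) = 3·(-4)² − 7 = 41.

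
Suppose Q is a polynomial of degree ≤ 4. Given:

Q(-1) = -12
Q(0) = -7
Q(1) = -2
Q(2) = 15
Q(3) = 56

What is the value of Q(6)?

443

First differences: 5, 5, 17, 41. Second differences: 0, 12, 24. Third differences: 12, 12.
Level-3 differences are constant, so Q has degree 3.
Fitting a degree-3 polynomial gives Q(x) = 2x³ + 3x - 7.
Then Q(6) = 443.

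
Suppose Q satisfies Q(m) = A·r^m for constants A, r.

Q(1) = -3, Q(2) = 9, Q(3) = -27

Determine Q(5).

-243

Consecutive ratio: 9/(-3) = -3, and -27/9 = -3, so r = -3.
Then A·(-3)^1 = -3 gives A = 1, and Q(m) = 1·(-3)^m.
Q(5) = 1·(-3)^5 = -243.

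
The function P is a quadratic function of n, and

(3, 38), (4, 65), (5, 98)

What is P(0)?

-7

Write P(n) = an² + bn + c; the 3 given values yield a linear system in the 3 coefficients.
Solving, P(n) = 3n² + 6n - 7.
Then P(0) = -7.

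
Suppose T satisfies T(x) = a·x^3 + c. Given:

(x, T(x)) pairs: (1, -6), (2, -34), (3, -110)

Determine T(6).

-866

From T(1) = -6 and T(2) = -34: 1a + c = -6 and 8a + c = -34.
Subtracting: 7a = -28, so a = -4; then c = -6 − (-4)·1 = -2.
So T(x) = -4x³ − 2, and T(6) = -866.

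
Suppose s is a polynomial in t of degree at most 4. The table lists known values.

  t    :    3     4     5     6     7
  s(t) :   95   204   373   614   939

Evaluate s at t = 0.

8

First differences: 109, 169, 241, 325. Second differences: 60, 72, 84. Third differences: 12, 12.
Level-3 differences are constant, so s has degree 3.
Fitting a degree-3 polynomial gives s(t) = 2t³ + 6t² - 7t + 8.
Then s(0) = 8.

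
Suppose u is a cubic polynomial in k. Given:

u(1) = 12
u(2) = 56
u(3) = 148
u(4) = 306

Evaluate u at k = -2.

-12

Write u(k) = ak³ + bk² + ck + d; the 4 given values yield a linear system in the 4 coefficients.
Solving, u(k) = 3k³ + 6k² + 5k - 2.
Then u(-2) = -12.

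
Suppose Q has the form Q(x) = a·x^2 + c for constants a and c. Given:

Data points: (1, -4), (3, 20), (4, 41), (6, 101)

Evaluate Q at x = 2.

5

From Q(1) = -4 and Q(3) = 20: 1a + c = -4 and 9a + c = 20.
Subtracting: 8a = 24, so a = 3; then c = -4 − 3·1 = -7.
So Q(x) = 3x² − 7, and Q(2) = 5.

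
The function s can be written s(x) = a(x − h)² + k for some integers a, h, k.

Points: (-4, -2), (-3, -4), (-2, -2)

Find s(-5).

4

First differences -2, 2; second difference 4 = 2a, so a = 2.
Expanding, the x-coefficient is −2ah = -4h; matching it to the data gives h = -3, and then k = -4.
So s(x) = 2(x + 3)² − 4.
s(-5) = 2·(-2)² − 4 = 4.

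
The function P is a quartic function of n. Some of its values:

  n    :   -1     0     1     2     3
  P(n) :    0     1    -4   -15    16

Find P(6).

1561

Write P(n) = an^4 + bn³ + cn² + dn + e; the 5 given values yield a linear system in the 5 coefficients.
Solving, P(n) = 2n^4 - 4n³ - 5n² + 2n + 1.
Then P(6) = 1561.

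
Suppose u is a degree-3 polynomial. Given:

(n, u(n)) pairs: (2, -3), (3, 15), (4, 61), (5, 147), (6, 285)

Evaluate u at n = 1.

First differences: 18, 46, 86, 138. Second differences: 28, 40, 52. Third differences: 12, 12.
Level-3 differences are constant, so u has degree 3.
Fitting a degree-3 polynomial gives u(n) = 2n³ - 4n² - 3.
Then u(1) = -5.

-5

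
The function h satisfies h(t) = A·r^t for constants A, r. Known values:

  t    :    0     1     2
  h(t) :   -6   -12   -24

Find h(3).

-48

Consecutive ratio: -12/(-6) = 2, and -24/(-12) = 2, so r = 2.
Then A·2^0 = -6 gives A = -6, and h(t) = -6·2^t.
h(3) = -6·2^3 = -48.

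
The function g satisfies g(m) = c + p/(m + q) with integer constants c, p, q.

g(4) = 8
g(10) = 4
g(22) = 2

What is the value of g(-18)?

-3

(g(m) − c)(m + q) = p for each data point; the three points give a linear system in c and q, then p follows.
Solving: c = 0, q = 2, p = 48, so g(m) = 48/(m + 2).
Then g(-18) = 0 + 48/(-16) = -3.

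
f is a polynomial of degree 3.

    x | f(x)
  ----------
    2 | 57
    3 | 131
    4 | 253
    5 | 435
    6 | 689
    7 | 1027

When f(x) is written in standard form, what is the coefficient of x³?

2

First differences: 74, 122, 182, 254, 338. Second differences: 48, 60, 72, 84. Third differences: 12, 12, 12.
Level-3 differences are constant, so f has degree 3.
Fitting a degree-3 polynomial gives f(x) = 2x³ + 6x² + 6x + 5.
The coefficient of x³ is 2.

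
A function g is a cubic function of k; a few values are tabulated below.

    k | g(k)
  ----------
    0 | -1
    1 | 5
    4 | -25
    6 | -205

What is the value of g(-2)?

35

Write g(k) = ak³ + bk² + ck + d; the 4 given values yield a linear system in the 4 coefficients.
Solving, g(k) = -2k³ + 6k² + 2k - 1.
Then g(-2) = 35.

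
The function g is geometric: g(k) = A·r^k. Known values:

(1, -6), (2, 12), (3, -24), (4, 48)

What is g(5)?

Consecutive ratio: 12/(-6) = -2, and -24/12 = -2, so r = -2.
Then A·(-2)^1 = -6 gives A = 3, and g(k) = 3·(-2)^k.
g(5) = 3·(-2)^5 = -96.

-96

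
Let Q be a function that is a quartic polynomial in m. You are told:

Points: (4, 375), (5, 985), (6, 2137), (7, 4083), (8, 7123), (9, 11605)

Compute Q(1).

First differences: 610, 1152, 1946, 3040, 4482. Second differences: 542, 794, 1094, 1442. Third differences: 252, 300, 348. Fourth differences: 48, 48.
Level-4 differences are constant, so Q has degree 4.
Fitting a degree-4 polynomial gives Q(m) = 2m^4 - 2m³ - m² + 3m - 5.
Then Q(1) = -3.

-3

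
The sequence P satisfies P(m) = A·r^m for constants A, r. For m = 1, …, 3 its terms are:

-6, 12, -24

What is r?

Consecutive ratio: 12/(-6) = -2, and -24/12 = -2, so r = -2.
Then A·(-2)^1 = -6 gives A = 3, and P(m) = 3·(-2)^m.

-2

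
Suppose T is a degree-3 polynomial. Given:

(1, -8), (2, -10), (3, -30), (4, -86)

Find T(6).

Write T(k) = ak³ + bk² + ck + d; the 4 given values yield a linear system in the 4 coefficients.
Solving, T(k) = -3k³ + 9k² - 8k - 6.
Then T(6) = -378.

-378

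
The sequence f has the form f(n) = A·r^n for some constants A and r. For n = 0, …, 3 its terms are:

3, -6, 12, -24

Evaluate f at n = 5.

Consecutive ratio: -6/3 = -2, and 12/(-6) = -2, so r = -2.
Then A·(-2)^0 = 3 gives A = 3, and f(n) = 3·(-2)^n.
f(5) = 3·(-2)^5 = -96.

-96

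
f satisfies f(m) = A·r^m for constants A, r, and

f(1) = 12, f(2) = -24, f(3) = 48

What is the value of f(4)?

-96

Consecutive ratio: -24/12 = -2, and 48/(-24) = -2, so r = -2.
Then A·(-2)^1 = 12 gives A = -6, and f(m) = -6·(-2)^m.
f(4) = -6·(-2)^4 = -96.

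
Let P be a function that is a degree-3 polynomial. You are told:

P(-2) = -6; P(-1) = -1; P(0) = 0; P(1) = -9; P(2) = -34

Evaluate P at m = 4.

-156

First differences: 5, 1, -9, -25. Second differences: -4, -10, -16. Third differences: -6, -6.
Level-3 differences are constant, so P has degree 3.
Fitting a degree-3 polynomial gives P(m) = -m³ - 5m² - 3m.
Then P(4) = -156.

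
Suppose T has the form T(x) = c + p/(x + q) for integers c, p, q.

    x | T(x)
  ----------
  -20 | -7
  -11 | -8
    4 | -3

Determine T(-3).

(T(x) − c)(x + q) = p for each data point; the three points give a linear system in c and q, then p follows.
Solving: c = -6, q = 2, p = 18, so T(x) = -6 + 18/(x + 2).
Then T(-3) = -6 + 18/(-1) = -24.

-24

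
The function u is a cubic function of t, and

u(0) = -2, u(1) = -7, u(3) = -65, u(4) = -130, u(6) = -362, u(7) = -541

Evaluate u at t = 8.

-770

Write u(t) = at³ + bt² + ct + d; the 6 given values yield a linear system in the 4 coefficients.
Solving, u(t) = -t³ - 4t² - 2.
Then u(8) = -770.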